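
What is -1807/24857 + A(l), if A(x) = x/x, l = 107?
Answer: 23050/24857 ≈ 0.92730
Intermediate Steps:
A(x) = 1
-1807/24857 + A(l) = -1807/24857 + 1 = 23050/24857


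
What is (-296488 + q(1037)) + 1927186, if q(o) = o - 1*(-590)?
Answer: 1632325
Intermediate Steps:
q(o) = 590 + o (q(o) = o + 590 = 590 + o)
(-296488 + q(1037)) + 1927186 = (-296488 + (590 + 1037)) + 1927186 = (-296488 + 1627) + 1927186 = -294861 + 1927186 = 1632325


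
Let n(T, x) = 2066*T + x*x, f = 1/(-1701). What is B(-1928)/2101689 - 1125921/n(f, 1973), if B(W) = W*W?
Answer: 1083595161644017/732441930863553 ≈ 1.4794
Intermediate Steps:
B(W) = W²
f = -1/1701 ≈ -0.00058789
n(T, x) = x² + 2066*T (n(T, x) = 2066*T + x² = x² + 2066*T)
B(-1928)/2101689 - 1125921/n(f, 1973) = (-1928)²/2101689 - 1125921/(1973² + 2066*(-1/1701)) = 3717184*(1/2101689) - 1125921/(3892729 - 2066/1701) = 3717184/2101689 - 1125921/6621529963/1701 = 3717184/2101689 - 1125921*1701/6621529963 = 3717184/2101689 - 100799559/348501577 = 1083595161644017/732441930863553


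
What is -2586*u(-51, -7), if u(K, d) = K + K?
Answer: 263772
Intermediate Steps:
u(K, d) = 2*K
-2586*u(-51, -7) = -5172*(-51) = -2586*(-102) = 263772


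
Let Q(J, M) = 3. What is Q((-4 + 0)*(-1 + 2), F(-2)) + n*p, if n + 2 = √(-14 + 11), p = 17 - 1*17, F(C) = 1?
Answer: 3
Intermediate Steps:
p = 0 (p = 17 - 17 = 0)
n = -2 + I*√3 (n = -2 + √(-14 + 11) = -2 + √(-3) = -2 + I*√3 ≈ -2.0 + 1.732*I)
Q((-4 + 0)*(-1 + 2), F(-2)) + n*p = 3 + (-2 + I*√3)*0 = 3 + 0 = 3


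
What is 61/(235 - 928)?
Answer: -61/693 ≈ -0.088023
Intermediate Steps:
61/(235 - 928) = 61/(-693) = 61*(-1/693) = -61/693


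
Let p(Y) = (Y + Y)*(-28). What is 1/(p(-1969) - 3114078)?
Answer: -1/3003814 ≈ -3.3291e-7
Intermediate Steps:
p(Y) = -56*Y (p(Y) = (2*Y)*(-28) = -56*Y)
1/(p(-1969) - 3114078) = 1/(-56*(-1969) - 3114078) = 1/(110264 - 3114078) = 1/(-3003814) = -1/3003814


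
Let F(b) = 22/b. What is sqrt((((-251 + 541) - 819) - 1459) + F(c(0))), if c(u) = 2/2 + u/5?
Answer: I*sqrt(1966) ≈ 44.34*I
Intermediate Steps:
c(u) = 1 + u/5 (c(u) = 2*(1/2) + u*(1/5) = 1 + u/5)
sqrt((((-251 + 541) - 819) - 1459) + F(c(0))) = sqrt((((-251 + 541) - 819) - 1459) + 22/(1 + (1/5)*0)) = sqrt(((290 - 819) - 1459) + 22/(1 + 0)) = sqrt((-529 - 1459) + 22/1) = sqrt(-1988 + 22*1) = sqrt(-1988 + 22) = sqrt(-1966) = I*sqrt(1966)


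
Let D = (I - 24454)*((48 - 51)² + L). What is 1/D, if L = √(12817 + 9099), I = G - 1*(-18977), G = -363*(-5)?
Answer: 9/79959770 - √5479/39979885 ≈ -1.7389e-6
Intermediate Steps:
G = 1815
I = 20792 (I = 1815 - 1*(-18977) = 1815 + 18977 = 20792)
L = 2*√5479 (L = √21916 = 2*√5479 ≈ 148.04)
D = -32958 - 7324*√5479 (D = (20792 - 24454)*((48 - 51)² + 2*√5479) = -3662*((-3)² + 2*√5479) = -3662*(9 + 2*√5479) = -32958 - 7324*√5479 ≈ -5.7508e+5)
1/D = 1/(-32958 - 7324*√5479)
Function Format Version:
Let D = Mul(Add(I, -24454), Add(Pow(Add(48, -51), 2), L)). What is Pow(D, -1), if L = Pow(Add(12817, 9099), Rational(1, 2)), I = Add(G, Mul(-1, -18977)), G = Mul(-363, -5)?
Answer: Add(Rational(9, 79959770), Mul(Rational(-1, 39979885), Pow(5479, Rational(1, 2)))) ≈ -1.7389e-6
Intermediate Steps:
G = 1815
I = 20792 (I = Add(1815, Mul(-1, -18977)) = Add(1815, 18977) = 20792)
L = Mul(2, Pow(5479, Rational(1, 2))) (L = Pow(21916, Rational(1, 2)) = Mul(2, Pow(5479, Rational(1, 2))) ≈ 148.04)
D = Add(-32958, Mul(-7324, Pow(5479, Rational(1, 2)))) (D = Mul(Add(20792, -24454), Add(Pow(Add(48, -51), 2), Mul(2, Pow(5479, Rational(1, 2))))) = Mul(-3662, Add(Pow(-3, 2), Mul(2, Pow(5479, Rational(1, 2))))) = Mul(-3662, Add(9, Mul(2, Pow(5479, Rational(1, 2))))) = Add(-32958, Mul(-7324, Pow(5479, Rational(1, 2)))) ≈ -5.7508e+5)
Pow(D, -1) = Pow(Add(-32958, Mul(-7324, Pow(5479, Rational(1, 2)))), -1)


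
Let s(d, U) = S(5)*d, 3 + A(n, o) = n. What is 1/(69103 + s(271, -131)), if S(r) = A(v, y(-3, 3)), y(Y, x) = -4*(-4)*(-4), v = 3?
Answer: 1/69103 ≈ 1.4471e-5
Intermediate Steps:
y(Y, x) = -64 (y(Y, x) = 16*(-4) = -64)
A(n, o) = -3 + n
S(r) = 0 (S(r) = -3 + 3 = 0)
s(d, U) = 0 (s(d, U) = 0*d = 0)
1/(69103 + s(271, -131)) = 1/(69103 + 0) = 1/69103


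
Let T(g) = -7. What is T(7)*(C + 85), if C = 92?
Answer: -1239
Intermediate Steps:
T(7)*(C + 85) = -7*(92 + 85) = -7*177 = -1239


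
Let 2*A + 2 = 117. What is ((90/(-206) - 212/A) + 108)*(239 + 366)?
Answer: 148879973/2369 ≈ 62845.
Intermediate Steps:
A = 115/2 (A = -1 + (½)*117 = -1 + 117/2 = 115/2 ≈ 57.500)
((90/(-206) - 212/A) + 108)*(239 + 366) = ((90/(-206) - 212/115/2) + 108)*(239 + 366) = ((90*(-1/206) - 212*2/115) + 108)*605 = ((-45/103 - 424/115) + 108)*605 = (-48847/11845 + 108)*605 = (1230413/11845)*605 = 148879973/2369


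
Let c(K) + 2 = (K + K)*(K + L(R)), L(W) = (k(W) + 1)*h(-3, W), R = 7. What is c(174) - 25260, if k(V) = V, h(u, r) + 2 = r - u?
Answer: 57562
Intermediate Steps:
h(u, r) = -2 + r - u (h(u, r) = -2 + (r - u) = -2 + r - u)
L(W) = (1 + W)**2 (L(W) = (W + 1)*(-2 + W - 1*(-3)) = (1 + W)*(-2 + W + 3) = (1 + W)*(1 + W) = (1 + W)**2)
c(K) = -2 + 2*K*(64 + K) (c(K) = -2 + (K + K)*(K + (1 + 7)**2) = -2 + (2*K)*(K + 8**2) = -2 + (2*K)*(K + 64) = -2 + (2*K)*(64 + K) = -2 + 2*K*(64 + K))
c(174) - 25260 = (-2 + 2*174**2 + 128*174) - 25260 = (-2 + 2*30276 + 22272) - 25260 = (-2 + 60552 + 22272) - 25260 = 82822 - 25260 = 57562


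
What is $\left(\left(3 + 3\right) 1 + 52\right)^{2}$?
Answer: $3364$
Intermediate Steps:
$\left(\left(3 + 3\right) 1 + 52\right)^{2} = \left(6 \cdot 1 + 52\right)^{2} = \left(6 + 52\right)^{2} = 58^{2} = 3364$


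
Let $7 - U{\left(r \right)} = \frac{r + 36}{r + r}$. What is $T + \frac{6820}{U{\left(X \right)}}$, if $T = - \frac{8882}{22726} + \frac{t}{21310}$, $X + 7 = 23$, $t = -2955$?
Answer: $\frac{2641189371135}{2082451558} \approx 1268.3$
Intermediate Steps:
$X = 16$ ($X = -7 + 23 = 16$)
$T = - \frac{25643075}{48429106}$ ($T = - \frac{8882}{22726} - \frac{2955}{21310} = \left(-8882\right) \frac{1}{22726} - \frac{591}{4262} = - \frac{4441}{11363} - \frac{591}{4262} = - \frac{25643075}{48429106} \approx -0.5295$)
$U{\left(r \right)} = 7 - \frac{36 + r}{2 r}$ ($U{\left(r \right)} = 7 - \frac{r + 36}{r + r} = 7 - \frac{36 + r}{2 r}$)
$T + \frac{6820}{U{\left(X \right)}} = - \frac{25643075}{48429106} + \frac{6820}{\frac{13}{2} - \frac{18}{16}} = - \frac{25643075}{48429106} + \frac{6820}{\frac{13}{2} - \frac{9}{8}} = - \frac{25643075}{48429106} + \frac{6820}{\frac{43}{8}} = - \frac{25643075}{48429106} + 6820 \cdot \frac{8}{43} = - \frac{25643075}{48429106} + \frac{54560}{43} = \frac{2641189371135}{2082451558}$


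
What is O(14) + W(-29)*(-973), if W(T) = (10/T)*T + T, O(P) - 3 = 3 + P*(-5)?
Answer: 18423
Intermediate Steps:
O(P) = 6 - 5*P (O(P) = 3 + (3 + P*(-5)) = 3 + (3 - 5*P) = 6 - 5*P)
W(T) = 10 + T
O(14) + W(-29)*(-973) = (6 - 5*14) + (10 - 29)*(-973) = (6 - 70) - 19*(-973) = -64 + 18487 = 18423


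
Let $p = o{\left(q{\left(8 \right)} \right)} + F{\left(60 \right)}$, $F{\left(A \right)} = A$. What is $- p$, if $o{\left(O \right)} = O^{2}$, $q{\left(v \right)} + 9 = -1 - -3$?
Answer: $-109$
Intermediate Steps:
$q{\left(v \right)} = -7$ ($q{\left(v \right)} = -9 - -2 = -9 + \left(-1 + 3\right) = -9 + 2 = -7$)
$p = 109$ ($p = \left(-7\right)^{2} + 60 = 49 + 60 = 109$)
$- p = \left(-1\right) 109 = -109$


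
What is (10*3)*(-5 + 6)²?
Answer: 30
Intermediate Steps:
(10*3)*(-5 + 6)² = 30*1² = 30*1 = 30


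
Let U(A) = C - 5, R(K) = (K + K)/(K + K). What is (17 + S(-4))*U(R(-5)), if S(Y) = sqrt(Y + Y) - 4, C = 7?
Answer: 26 + 4*I*sqrt(2) ≈ 26.0 + 5.6569*I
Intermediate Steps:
R(K) = 1 (R(K) = (2*K)/((2*K)) = (2*K)*(1/(2*K)) = 1)
U(A) = 2 (U(A) = 7 - 5 = 2)
S(Y) = -4 + sqrt(2)*sqrt(Y) (S(Y) = sqrt(2*Y) - 4 = sqrt(2)*sqrt(Y) - 4 = -4 + sqrt(2)*sqrt(Y))
(17 + S(-4))*U(R(-5)) = (17 + (-4 + sqrt(2)*sqrt(-4)))*2 = (17 + (-4 + sqrt(2)*(2*I)))*2 = (17 + (-4 + 2*I*sqrt(2)))*2 = (13 + 2*I*sqrt(2))*2 = 26 + 4*I*sqrt(2)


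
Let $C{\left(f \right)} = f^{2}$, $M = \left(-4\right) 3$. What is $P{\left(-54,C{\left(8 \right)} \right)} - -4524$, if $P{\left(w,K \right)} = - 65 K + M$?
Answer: $352$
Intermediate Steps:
$M = -12$
$P{\left(w,K \right)} = -12 - 65 K$ ($P{\left(w,K \right)} = - 65 K - 12 = -12 - 65 K$)
$P{\left(-54,C{\left(8 \right)} \right)} - -4524 = \left(-12 - 65 \cdot 8^{2}\right) - -4524 = \left(-12 - 4160\right) + 4524 = -4172 + 4524 = 352$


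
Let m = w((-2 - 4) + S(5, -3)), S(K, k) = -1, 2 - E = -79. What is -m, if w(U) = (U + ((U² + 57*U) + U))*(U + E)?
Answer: 26936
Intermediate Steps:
E = 81 (E = 2 - 1*(-79) = 2 + 79 = 81)
w(U) = (81 + U)*(U² + 59*U) (w(U) = (U + ((U² + 57*U) + U))*(U + 81) = (U + (U² + 58*U))*(81 + U) = (U² + 59*U)*(81 + U) = (81 + U)*(U² + 59*U))
m = -26936 (m = ((-2 - 4) - 1)*(4779 + ((-2 - 4) - 1)² + 140*((-2 - 4) - 1)) = (-6 - 1)*(4779 + (-6 - 1)² + 140*(-6 - 1)) = -7*(4779 + (-7)² + 140*(-7)) = -7*(4779 + 49 - 980) = -7*3848 = -26936)
-m = -1*(-26936) = 26936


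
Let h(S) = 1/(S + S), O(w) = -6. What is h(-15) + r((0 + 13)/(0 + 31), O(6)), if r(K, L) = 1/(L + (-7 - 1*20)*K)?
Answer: -163/1790 ≈ -0.091061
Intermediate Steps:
h(S) = 1/(2*S)
r(K, L) = 1/(L - 27*K) (r(K, L) = 1/(L + (-7 - 20)*K) = 1/(L - 27*K))
h(-15) + r((0 + 13)/(0 + 31), O(6)) = (½)/(-15) - 1/(-1*(-6) + 27*((0 + 13)/(0 + 31))) = (½)*(-1/15) - 1/(6 + 27*(13/31)) = -1/30 - 1/(6 + 27*(13*(1/31))) = -1/30 - 1/(6 + 27*(13/31)) = -1/30 - 1/(6 + 351/31) = -1/30 - 1/537/31 = -1/30 - 1*31/537 = -1/30 - 31/537 = -163/1790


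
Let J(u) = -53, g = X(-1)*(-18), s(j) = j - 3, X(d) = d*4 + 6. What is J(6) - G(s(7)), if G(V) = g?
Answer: -17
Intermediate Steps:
X(d) = 6 + 4*d (X(d) = 4*d + 6 = 6 + 4*d)
s(j) = -3 + j
g = -36 (g = (6 + 4*(-1))*(-18) = (6 - 4)*(-18) = 2*(-18) = -36)
G(V) = -36
J(6) - G(s(7)) = -53 - 1*(-36) = -53 + 36 = -17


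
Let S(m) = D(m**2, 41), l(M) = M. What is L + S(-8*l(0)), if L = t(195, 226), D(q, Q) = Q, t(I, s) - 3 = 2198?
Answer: 2242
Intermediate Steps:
t(I, s) = 2201 (t(I, s) = 3 + 2198 = 2201)
L = 2201
S(m) = 41
L + S(-8*l(0)) = 2201 + 41 = 2242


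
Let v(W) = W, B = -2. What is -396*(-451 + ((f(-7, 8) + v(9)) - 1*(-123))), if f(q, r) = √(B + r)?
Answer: 126324 - 396*√6 ≈ 1.2535e+5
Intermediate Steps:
f(q, r) = √(-2 + r)
-396*(-451 + ((f(-7, 8) + v(9)) - 1*(-123))) = -396*(-451 + ((√(-2 + 8) + 9) - 1*(-123))) = -396*(-451 + ((√6 + 9) + 123)) = -396*(-451 + ((9 + √6) + 123)) = -396*(-451 + (132 + √6)) = -396*(-319 + √6) = 126324 - 396*√6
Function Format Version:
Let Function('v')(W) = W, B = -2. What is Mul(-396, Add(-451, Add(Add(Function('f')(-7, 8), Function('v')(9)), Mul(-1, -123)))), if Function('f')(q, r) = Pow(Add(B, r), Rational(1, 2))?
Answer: Add(126324, Mul(-396, Pow(6, Rational(1, 2)))) ≈ 1.2535e+5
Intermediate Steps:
Function('f')(q, r) = Pow(Add(-2, r), Rational(1, 2))
Mul(-396, Add(-451, Add(Add(Function('f')(-7, 8), Function('v')(9)), Mul(-1, -123)))) = Mul(-396, Add(-451, Add(Add(Pow(Add(-2, 8), Rational(1, 2)), 9), Mul(-1, -123)))) = Mul(-396, Add(-451, Add(Add(Pow(6, Rational(1, 2)), 9), 123))) = Mul(-396, Add(-451, Add(Add(9, Pow(6, Rational(1, 2))), 123))) = Mul(-396, Add(-451, Add(132, Pow(6, Rational(1, 2))))) = Mul(-396, Add(-319, Pow(6, Rational(1, 2)))) = Add(126324, Mul(-396, Pow(6, Rational(1, 2))))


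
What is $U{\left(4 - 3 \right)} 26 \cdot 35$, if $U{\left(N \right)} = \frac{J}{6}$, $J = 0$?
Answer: $0$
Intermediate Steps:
$U{\left(N \right)} = 0$ ($U{\left(N \right)} = \frac{0}{6} = 0 \cdot \frac{1}{6} = 0$)
$U{\left(4 - 3 \right)} 26 \cdot 35 = 0 \cdot 26 \cdot 35 = 0 \cdot 35 = 0$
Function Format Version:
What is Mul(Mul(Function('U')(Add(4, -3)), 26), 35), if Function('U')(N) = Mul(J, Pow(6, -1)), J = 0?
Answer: 0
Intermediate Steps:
Function('U')(N) = 0 (Function('U')(N) = Mul(0, Pow(6, -1)) = Mul(0, Rational(1, 6)) = 0)
Mul(Mul(Function('U')(Add(4, -3)), 26), 35) = Mul(Mul(0, 26), 35) = Mul(0, 35) = 0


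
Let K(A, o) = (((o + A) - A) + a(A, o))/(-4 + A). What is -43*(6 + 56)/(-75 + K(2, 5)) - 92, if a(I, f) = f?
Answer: -2347/40 ≈ -58.675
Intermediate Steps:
K(A, o) = 2*o/(-4 + A) (K(A, o) = (((o + A) - A) + o)/(-4 + A) = (((A + o) - A) + o)/(-4 + A) = (o + o)/(-4 + A) = (2*o)/(-4 + A) = 2*o/(-4 + A))
-43*(6 + 56)/(-75 + K(2, 5)) - 92 = -43*(6 + 56)/(-75 + 2*5/(-4 + 2)) - 92 = -2666/(-75 + 2*5/(-2)) - 92 = -2666/(-75 + 2*5*(-½)) - 92 = -2666/(-75 - 5) - 92 = -2666/(-80) - 92 = -2666*(-1)/80 - 92 = -43*(-31/40) - 92 = 1333/40 - 92 = -2347/40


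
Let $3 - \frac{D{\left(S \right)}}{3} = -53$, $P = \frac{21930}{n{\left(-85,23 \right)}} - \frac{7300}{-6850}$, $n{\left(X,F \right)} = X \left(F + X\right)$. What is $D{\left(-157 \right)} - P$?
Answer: $\frac{691297}{4247} \approx 162.77$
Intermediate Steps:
$P = \frac{22199}{4247}$ ($P = \frac{21930}{\left(-85\right) \left(23 - 85\right)} - \frac{7300}{-6850} = \frac{21930}{\left(-85\right) \left(-62\right)} - - \frac{146}{137} = \frac{21930}{5270} + \frac{146}{137} = 21930 \cdot \frac{1}{5270} + \frac{146}{137} = \frac{129}{31} + \frac{146}{137} = \frac{22199}{4247} \approx 5.227$)
$D{\left(S \right)} = 168$ ($D{\left(S \right)} = 9 - -159 = 9 + 159 = 168$)
$D{\left(-157 \right)} - P = 168 - \frac{22199}{4247} = \frac{691297}{4247}$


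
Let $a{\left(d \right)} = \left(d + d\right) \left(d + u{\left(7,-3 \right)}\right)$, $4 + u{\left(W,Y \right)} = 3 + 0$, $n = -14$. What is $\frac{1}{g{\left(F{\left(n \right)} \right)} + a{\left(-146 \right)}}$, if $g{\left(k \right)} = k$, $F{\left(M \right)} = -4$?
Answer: $\frac{1}{42920} \approx 2.3299 \cdot 10^{-5}$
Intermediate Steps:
$u{\left(W,Y \right)} = -1$ ($u{\left(W,Y \right)} = -4 + \left(3 + 0\right) = -4 + 3 = -1$)
$a{\left(d \right)} = 2 d \left(-1 + d\right)$ ($a{\left(d \right)} = \left(d + d\right) \left(d - 1\right) = 2 d \left(-1 + d\right)$)
$\frac{1}{g{\left(F{\left(n \right)} \right)} + a{\left(-146 \right)}} = \frac{1}{-4 + 2 \left(-146\right) \left(-1 - 146\right)} = \frac{1}{-4 + 2 \left(-146\right) \left(-147\right)} = \frac{1}{-4 + 42924} = \frac{1}{42920}$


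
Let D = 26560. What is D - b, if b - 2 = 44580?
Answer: -18022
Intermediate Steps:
b = 44582 (b = 2 + 44580 = 44582)
D - b = 26560 - 1*44582 = 26560 - 44582 = -18022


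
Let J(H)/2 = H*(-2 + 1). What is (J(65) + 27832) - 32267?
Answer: -4565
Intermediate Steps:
J(H) = -2*H (J(H) = 2*(H*(-2 + 1)) = 2*(H*(-1)) = 2*(-H) = -2*H)
(J(65) + 27832) - 32267 = (-2*65 + 27832) - 32267 = (-130 + 27832) - 32267 = 27702 - 32267 = -4565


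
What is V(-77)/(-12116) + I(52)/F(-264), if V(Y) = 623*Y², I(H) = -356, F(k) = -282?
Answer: -518664499/1708356 ≈ -303.60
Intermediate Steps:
V(-77)/(-12116) + I(52)/F(-264) = (623*(-77)²)/(-12116) - 356/(-282) = (623*5929)*(-1/12116) - 356*(-1/282) = 3693767*(-1/12116) + 178/141 = -3693767/12116 + 178/141 = -518664499/1708356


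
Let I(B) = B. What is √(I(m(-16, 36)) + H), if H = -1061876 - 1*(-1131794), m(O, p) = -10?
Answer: 2*√17477 ≈ 264.40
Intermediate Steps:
H = 69918 (H = -1061876 + 1131794 = 69918)
√(I(m(-16, 36)) + H) = √(-10 + 69918) = √69908 = 2*√17477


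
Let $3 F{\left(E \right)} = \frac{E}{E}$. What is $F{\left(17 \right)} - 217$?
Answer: $- \frac{650}{3} \approx -216.67$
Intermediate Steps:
$F{\left(E \right)} = \frac{1}{3}$ ($F{\left(E \right)} = \frac{E \frac{1}{E}}{3} = \frac{1}{3} \cdot 1 = \frac{1}{3}$)
$F{\left(17 \right)} - 217 = \frac{1}{3} - 217 = - \frac{650}{3}$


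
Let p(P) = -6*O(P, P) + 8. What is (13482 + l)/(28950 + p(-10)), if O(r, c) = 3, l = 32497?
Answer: 45979/28940 ≈ 1.5888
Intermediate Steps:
p(P) = -10 (p(P) = -6*3 + 8 = -18 + 8 = -10)
(13482 + l)/(28950 + p(-10)) = (13482 + 32497)/(28950 - 10) = 45979/28940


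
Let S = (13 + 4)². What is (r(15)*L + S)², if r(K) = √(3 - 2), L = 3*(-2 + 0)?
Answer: 80089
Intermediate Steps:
L = -6 (L = 3*(-2) = -6)
r(K) = 1 (r(K) = √1 = 1)
S = 289 (S = 17² = 289)
(r(15)*L + S)² = (1*(-6) + 289)² = (-6 + 289)² = 283² = 80089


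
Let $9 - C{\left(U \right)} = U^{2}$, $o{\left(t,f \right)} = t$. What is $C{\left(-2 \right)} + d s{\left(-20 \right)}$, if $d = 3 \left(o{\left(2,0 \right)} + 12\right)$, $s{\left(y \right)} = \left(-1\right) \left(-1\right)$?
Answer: $47$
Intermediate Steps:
$s{\left(y \right)} = 1$
$C{\left(U \right)} = 9 - U^{2}$
$d = 42$ ($d = 3 \left(2 + 12\right) = 3 \cdot 14 = 42$)
$C{\left(-2 \right)} + d s{\left(-20 \right)} = \left(9 - \left(-2\right)^{2}\right) + 42 \cdot 1 = \left(9 - 4\right) + 42 = 5 + 42 = 47$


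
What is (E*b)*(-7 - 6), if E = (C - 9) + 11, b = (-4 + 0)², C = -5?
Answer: 624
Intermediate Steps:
b = 16 (b = (-4)² = 16)
E = -3 (E = (-5 - 9) + 11 = -14 + 11 = -3)
(E*b)*(-7 - 6) = (-3*16)*(-7 - 6) = -48*(-13) = 624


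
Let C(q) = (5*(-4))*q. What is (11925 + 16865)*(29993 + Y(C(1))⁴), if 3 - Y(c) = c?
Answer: 8920120860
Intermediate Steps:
C(q) = -20*q
Y(c) = 3 - c
(11925 + 16865)*(29993 + Y(C(1))⁴) = (11925 + 16865)*(29993 + (3 - (-20))⁴) = 28790*(29993 + (3 - 1*(-20))⁴) = 28790*(29993 + (3 + 20)⁴) = 28790*(29993 + 23⁴) = 28790*(29993 + 279841) = 28790*309834 = 8920120860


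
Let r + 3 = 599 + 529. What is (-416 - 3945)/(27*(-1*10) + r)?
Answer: -4361/855 ≈ -5.1006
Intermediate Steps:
r = 1125 (r = -3 + (599 + 529) = -3 + 1128 = 1125)
(-416 - 3945)/(27*(-1*10) + r) = (-416 - 3945)/(27*(-1*10) + 1125) = -4361/(27*(-10) + 1125) = -4361/(-270 + 1125) = -4361/855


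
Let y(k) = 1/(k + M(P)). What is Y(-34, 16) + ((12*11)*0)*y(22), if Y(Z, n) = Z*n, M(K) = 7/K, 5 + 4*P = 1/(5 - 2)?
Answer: -544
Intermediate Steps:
P = -7/6 (P = -5/4 + 1/(4*(5 - 2)) = -5/4 + (¼)/3 = -5/4 + (¼)*(⅓) = -5/4 + 1/12 = -7/6 ≈ -1.1667)
y(k) = 1/(-6 + k) (y(k) = 1/(k + 7/(-7/6)) = 1/(k + 7*(-6/7)) = 1/(k - 6) = 1/(-6 + k))
Y(-34, 16) + ((12*11)*0)*y(22) = -34*16 + ((12*11)*0)/(-6 + 22) = -544 + (132*0)/16 = -544 + 0*(1/16) = -544 + 0 = -544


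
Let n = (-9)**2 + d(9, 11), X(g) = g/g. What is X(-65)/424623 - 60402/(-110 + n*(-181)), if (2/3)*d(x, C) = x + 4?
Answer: 51296193493/15541626423 ≈ 3.3006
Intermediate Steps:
d(x, C) = 6 + 3*x/2 (d(x, C) = 3*(x + 4)/2 = 3*(4 + x)/2 = 6 + 3*x/2)
X(g) = 1
n = 201/2 (n = (-9)**2 + (6 + (3/2)*9) = 81 + (6 + 27/2) = 81 + 39/2 = 201/2 ≈ 100.50)
X(-65)/424623 - 60402/(-110 + n*(-181)) = 1/424623 - 60402/(-110 + (201/2)*(-181)) = 1*(1/424623) - 60402/(-110 - 36381/2) = 1/424623 - 60402/(-36601/2) = 1/424623 - 60402*(-2/36601) = 1/424623 + 120804/36601 = 51296193493/15541626423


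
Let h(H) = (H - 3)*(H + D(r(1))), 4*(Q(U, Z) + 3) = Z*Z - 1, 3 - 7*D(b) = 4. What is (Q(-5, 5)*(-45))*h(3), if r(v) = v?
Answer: 0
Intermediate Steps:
D(b) = -⅐ (D(b) = 3/7 - ⅐*4 = 3/7 - 4/7 = -⅐)
Q(U, Z) = -13/4 + Z²/4 (Q(U, Z) = -3 + (Z*Z - 1)/4 = -3 + (Z² - 1)/4 = -3 + (-1 + Z²)/4 = -3 + (-¼ + Z²/4) = -13/4 + Z²/4)
h(H) = (-3 + H)*(-⅐ + H) (h(H) = (H - 3)*(H - ⅐) = (-3 + H)*(-⅐ + H))
(Q(-5, 5)*(-45))*h(3) = ((-13/4 + (¼)*5²)*(-45))*(3/7 + 3² - 22/7*3) = ((-13/4 + (¼)*25)*(-45))*(3/7 + 9 - 66/7) = ((-13/4 + 25/4)*(-45))*0 = (3*(-45))*0 = -135*0 = 0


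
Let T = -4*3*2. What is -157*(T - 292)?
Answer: 49612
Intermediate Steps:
T = -24 (T = -12*2 = -24)
-157*(T - 292) = -157*(-24 - 292) = -157*(-316) = 49612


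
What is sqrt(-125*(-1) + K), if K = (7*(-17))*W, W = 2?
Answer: I*sqrt(113) ≈ 10.63*I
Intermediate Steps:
K = -238 (K = (7*(-17))*2 = -119*2 = -238)
sqrt(-125*(-1) + K) = sqrt(-125*(-1) - 238) = sqrt(125 - 238) = sqrt(-113) = I*sqrt(113)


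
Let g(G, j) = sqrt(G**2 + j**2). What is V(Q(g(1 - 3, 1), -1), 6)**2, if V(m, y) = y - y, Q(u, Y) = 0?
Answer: 0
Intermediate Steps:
V(m, y) = 0
V(Q(g(1 - 3, 1), -1), 6)**2 = 0**2 = 0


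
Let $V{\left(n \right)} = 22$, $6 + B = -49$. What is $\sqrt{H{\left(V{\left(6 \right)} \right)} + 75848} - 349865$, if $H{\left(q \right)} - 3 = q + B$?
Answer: $-349865 + \sqrt{75818} \approx -3.4959 \cdot 10^{5}$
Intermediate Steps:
$B = -55$ ($B = -6 - 49 = -55$)
$H{\left(q \right)} = -52 + q$ ($H{\left(q \right)} = 3 + \left(q - 55\right) = 3 + \left(-55 + q\right) = -52 + q$)
$\sqrt{H{\left(V{\left(6 \right)} \right)} + 75848} - 349865 = \sqrt{\left(-52 + 22\right) + 75848} - 349865 = \sqrt{-30 + 75848} - 349865 = \sqrt{75818} - 349865 = -349865 + \sqrt{75818}$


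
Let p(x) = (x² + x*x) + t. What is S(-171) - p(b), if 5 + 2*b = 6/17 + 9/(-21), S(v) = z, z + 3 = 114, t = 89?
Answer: 129134/14161 ≈ 9.1190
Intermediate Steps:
z = 111 (z = -3 + 114 = 111)
S(v) = 111
b = -302/119 (b = -5/2 + (6/17 + 9/(-21))/2 = -5/2 + (6*(1/17) + 9*(-1/21))/2 = -5/2 + (6/17 - 3/7)/2 = -5/2 + (½)*(-9/119) = -5/2 - 9/238 = -302/119 ≈ -2.5378)
p(x) = 89 + 2*x² (p(x) = (x² + x*x) + 89 = (x² + x²) + 89 = 2*x² + 89 = 89 + 2*x²)
S(-171) - p(b) = 111 - (89 + 2*(-302/119)²) = 111 - (89 + 2*(91204/14161)) = 111 - (89 + 182408/14161) = 111 - 1*1442737/14161 = 111 - 1442737/14161 = 129134/14161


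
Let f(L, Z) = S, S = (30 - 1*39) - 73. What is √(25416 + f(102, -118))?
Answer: √25334 ≈ 159.17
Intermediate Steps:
S = -82 (S = (30 - 39) - 73 = -9 - 73 = -82)
f(L, Z) = -82
√(25416 + f(102, -118)) = √(25416 - 82) = √25334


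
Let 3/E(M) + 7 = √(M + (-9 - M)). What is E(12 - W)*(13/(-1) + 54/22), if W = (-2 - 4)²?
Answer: 42/11 + 18*I/11 ≈ 3.8182 + 1.6364*I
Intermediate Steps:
W = 36 (W = (-6)² = 36)
E(M) = 3*(-7 - 3*I)/58 (E(M) = 3/(-7 + √(M + (-9 - M))) = 3/(-7 + √(-9)) = 3/(-7 + 3*I) = 3*((-7 - 3*I)/58) = 3*(-7 - 3*I)/58)
E(12 - W)*(13/(-1) + 54/22) = (-21/58 - 9*I/58)*(13/(-1) + 54/22) = (-21/58 - 9*I/58)*(13*(-1) + 54*(1/22)) = (-21/58 - 9*I/58)*(-13 + 27/11) = (-21/58 - 9*I/58)*(-116/11) = 42/11 + 18*I/11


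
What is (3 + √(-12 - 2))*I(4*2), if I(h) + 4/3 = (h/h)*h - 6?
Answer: 2 + 2*I*√14/3 ≈ 2.0 + 2.4944*I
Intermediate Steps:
I(h) = -22/3 + h (I(h) = -4/3 + ((h/h)*h - 6) = -4/3 + (1*h - 6) = -4/3 + (h - 6) = -4/3 + (-6 + h) = -22/3 + h)
(3 + √(-12 - 2))*I(4*2) = (3 + √(-12 - 2))*(-22/3 + 4*2) = (3 + √(-14))*(-22/3 + 8) = (3 + I*√14)*(⅔) = 2 + 2*I*√14/3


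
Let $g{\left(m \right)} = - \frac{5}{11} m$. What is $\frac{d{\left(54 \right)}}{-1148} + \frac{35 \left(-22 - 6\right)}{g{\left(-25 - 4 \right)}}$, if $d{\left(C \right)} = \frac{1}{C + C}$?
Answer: $- \frac{267309533}{3595536} \approx -74.345$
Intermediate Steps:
$g{\left(m \right)} = - \frac{5 m}{11}$ ($g{\left(m \right)} = \left(-5\right) \frac{1}{11} m = - \frac{5 m}{11}$)
$d{\left(C \right)} = \frac{1}{2 C}$
$\frac{d{\left(54 \right)}}{-1148} + \frac{35 \left(-22 - 6\right)}{g{\left(-25 - 4 \right)}} = \frac{\frac{1}{2} \cdot \frac{1}{54}}{-1148} + \frac{35 \left(-22 - 6\right)}{\left(- \frac{5}{11}\right) \left(-25 - 4\right)} = \frac{1}{2} \cdot \frac{1}{54} \left(- \frac{1}{1148}\right) + \frac{35 \left(-28\right)}{\left(- \frac{5}{11}\right) \left(-29\right)} = \frac{1}{108} \left(- \frac{1}{1148}\right) - \frac{980}{\frac{145}{11}} = - \frac{1}{123984} - \frac{2156}{29} = - \frac{267309533}{3595536}$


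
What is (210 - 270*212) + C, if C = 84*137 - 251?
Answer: -45773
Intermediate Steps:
C = 11257 (C = 11508 - 251 = 11257)
(210 - 270*212) + C = (210 - 270*212) + 11257 = (210 - 57240) + 11257 = -57030 + 11257 = -45773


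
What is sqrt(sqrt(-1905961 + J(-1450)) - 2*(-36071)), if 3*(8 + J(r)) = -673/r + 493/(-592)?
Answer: sqrt(8305917671800 + 5365*I*sqrt(877759009709347))/10730 ≈ 268.6 + 2.5699*I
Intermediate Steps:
J(r) = -14701/1776 - 673/(3*r) (J(r) = -8 + (-673/r + 493/(-592))/3 = -8 + (-673/r + 493*(-1/592))/3 = -8 + (-673/r - 493/592)/3 = -8 + (-493/592 - 673/r)/3 = -8 + (-493/1776 - 673/(3*r)) = -14701/1776 - 673/(3*r))
sqrt(sqrt(-1905961 + J(-1450)) - 2*(-36071)) = sqrt(sqrt(-1905961 + (1/1776)*(-398416 - 14701*(-1450))/(-1450)) - 2*(-36071)) = sqrt(sqrt(-1905961 + (1/1776)*(-1/1450)*(-398416 + 21316450)) + 72142) = sqrt(sqrt(-1905961 + (1/1776)*(-1/1450)*20918034) + 72142) = sqrt(sqrt(-1905961 - 3486339/429200) + 72142) = sqrt(sqrt(-818041947539/429200) + 72142) = sqrt(I*sqrt(877759009709347)/21460 + 72142) = sqrt(72142 + I*sqrt(877759009709347)/21460)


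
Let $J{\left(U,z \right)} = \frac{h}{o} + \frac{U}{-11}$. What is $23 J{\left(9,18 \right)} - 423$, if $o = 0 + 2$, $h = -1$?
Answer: $- \frac{9973}{22} \approx -453.32$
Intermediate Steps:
$o = 2$
$J{\left(U,z \right)} = - \frac{1}{2} - \frac{U}{11}$ ($J{\left(U,z \right)} = - \frac{1}{2} + \frac{U}{-11} = \left(-1\right) \frac{1}{2} + U \left(- \frac{1}{11}\right) = - \frac{1}{2} - \frac{U}{11}$)
$23 J{\left(9,18 \right)} - 423 = 23 \left(- \frac{1}{2} - \frac{9}{11}\right) - 423 = 23 \left(- \frac{29}{22}\right) - 423 = - \frac{667}{22} - 423 = - \frac{9973}{22}$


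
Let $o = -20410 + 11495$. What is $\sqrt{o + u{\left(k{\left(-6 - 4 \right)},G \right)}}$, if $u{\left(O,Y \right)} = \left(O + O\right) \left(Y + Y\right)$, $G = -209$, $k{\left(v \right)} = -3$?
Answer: $i \sqrt{6407} \approx 80.044 i$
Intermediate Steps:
$u{\left(O,Y \right)} = 4 O Y$ ($u{\left(O,Y \right)} = 2 O 2 Y = 4 O Y$)
$o = -8915$
$\sqrt{o + u{\left(k{\left(-6 - 4 \right)},G \right)}} = \sqrt{-8915 + 4 \left(-3\right) \left(-209\right)} = \sqrt{-8915 + 2508} = \sqrt{-6407} = i \sqrt{6407}$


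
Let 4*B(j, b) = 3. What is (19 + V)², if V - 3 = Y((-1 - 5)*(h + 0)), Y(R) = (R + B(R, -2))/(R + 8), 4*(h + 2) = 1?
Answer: 2798929/5476 ≈ 511.13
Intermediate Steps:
h = -7/4 (h = -2 + (¼)*1 = -2 + ¼ = -7/4 ≈ -1.7500)
B(j, b) = ¾ (B(j, b) = (¼)*3 = ¾)
Y(R) = (¾ + R)/(8 + R) (Y(R) = (R + ¾)/(R + 8) = (¾ + R)/(8 + R))
V = 267/74 (V = 3 + (¾ + (-1 - 5)*(-7/4 + 0))/(8 + (-1 - 5)*(-7/4 + 0)) = 3 + (¾ - 6*(-7/4))/(8 - 6*(-7/4)) = 3 + (¾ + 21/2)/(8 + 21/2) = 3 + (45/4)/(37/2) = 3 + (2/37)*(45/4) = 3 + 45/74 = 267/74 ≈ 3.6081)
(19 + V)² = (19 + 267/74)² = (1673/74)² = 2798929/5476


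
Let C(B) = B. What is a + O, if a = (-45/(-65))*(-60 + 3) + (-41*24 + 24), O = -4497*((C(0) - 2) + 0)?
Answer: 103929/13 ≈ 7994.5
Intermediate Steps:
O = 8994 (O = -4497*((0 - 2) + 0) = -4497*(-2 + 0) = -4497*(-2) = 8994)
a = -12993/13 (a = -45*(-1/65)*(-57) + (-984 + 24) = (9/13)*(-57) - 960 = -513/13 - 960 = -12993/13 ≈ -999.46)
a + O = -12993/13 + 8994 = 103929/13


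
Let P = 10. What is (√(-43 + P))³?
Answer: -33*I*√33 ≈ -189.57*I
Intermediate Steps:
(√(-43 + P))³ = (√(-43 + 10))³ = (√(-33))³ = (I*√33)³ = -33*I*√33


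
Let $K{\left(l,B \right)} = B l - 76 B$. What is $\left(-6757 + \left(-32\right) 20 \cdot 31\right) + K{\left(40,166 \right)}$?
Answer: $-32573$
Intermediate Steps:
$K{\left(l,B \right)} = - 76 B + B l$
$\left(-6757 + \left(-32\right) 20 \cdot 31\right) + K{\left(40,166 \right)} = \left(-6757 + \left(-32\right) 20 \cdot 31\right) + 166 \left(-76 + 40\right) = \left(-6757 - 19840\right) + 166 \left(-36\right) = \left(-6757 - 19840\right) - 5976 = -26597 - 5976 = -32573$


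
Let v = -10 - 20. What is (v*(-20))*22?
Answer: 13200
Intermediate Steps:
v = -30
(v*(-20))*22 = -30*(-20)*22 = 600*22 = 13200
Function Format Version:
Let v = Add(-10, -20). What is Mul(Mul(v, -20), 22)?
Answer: 13200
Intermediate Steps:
v = -30
Mul(Mul(v, -20), 22) = Mul(Mul(-30, -20), 22) = Mul(600, 22) = 13200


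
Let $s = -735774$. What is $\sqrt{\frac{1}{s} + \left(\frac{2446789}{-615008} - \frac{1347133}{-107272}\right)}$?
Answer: $\frac{\sqrt{9329887763263859128839113898}}{32976440059992} \approx 2.9291$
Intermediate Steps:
$\sqrt{\frac{1}{s} + \left(\frac{2446789}{-615008} - \frac{1347133}{-107272}\right)} = \sqrt{\frac{1}{-735774} + \left(\frac{2446789}{-615008} - \frac{1347133}{-107272}\right)} = \sqrt{- \frac{1}{735774} + \left(2446789 \left(- \frac{1}{615008}\right) - - \frac{58571}{4664}\right)} = \sqrt{- \frac{1}{735774} + \left(- \frac{2446789}{615008} + \frac{58571}{4664}\right)} = \sqrt{- \frac{1}{735774} + \frac{3076226209}{358549664}} = \sqrt{\frac{1131703452075551}{131905760239968}} = \frac{\sqrt{9329887763263859128839113898}}{32976440059992}$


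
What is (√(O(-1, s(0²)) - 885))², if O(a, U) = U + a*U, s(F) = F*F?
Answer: -885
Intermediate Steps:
s(F) = F²
O(a, U) = U + U*a
(√(O(-1, s(0²)) - 885))² = (√((0²)²*(1 - 1) - 885))² = (√(0²*0 - 885))² = (√(0*0 - 885))² = (√(0 - 885))² = (√(-885))² = (I*√885)² = -885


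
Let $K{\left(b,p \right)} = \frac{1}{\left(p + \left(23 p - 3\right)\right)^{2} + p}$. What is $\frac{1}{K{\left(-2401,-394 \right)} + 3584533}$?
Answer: $\frac{89472287}{320716365336972} \approx 2.7898 \cdot 10^{-7}$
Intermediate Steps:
$K{\left(b,p \right)} = \frac{1}{p + \left(-3 + 24 p\right)^{2}}$ ($K{\left(b,p \right)} = \frac{1}{\left(p + \left(-3 + 23 p\right)\right)^{2} + p} = \frac{1}{\left(-3 + 24 p\right)^{2} + p} = \frac{1}{p + \left(-3 + 24 p\right)^{2}}$)
$\frac{1}{K{\left(-2401,-394 \right)} + 3584533} = \frac{1}{\frac{1}{-394 + 9 \left(-1 + 8 \left(-394\right)\right)^{2}} + 3584533} = \frac{1}{\frac{1}{-394 + 9 \left(-1 - 3152\right)^{2}} + 3584533} = \frac{1}{\frac{1}{-394 + 9 \left(-3153\right)^{2}} + 3584533} = \frac{1}{\frac{1}{-394 + 9 \cdot 9941409} + 3584533} = \frac{1}{\frac{1}{-394 + 89472681} + 3584533} = \frac{1}{\frac{1}{89472287} + 3584533} = \frac{1}{\frac{320716365336972}{89472287}} = \frac{89472287}{320716365336972}$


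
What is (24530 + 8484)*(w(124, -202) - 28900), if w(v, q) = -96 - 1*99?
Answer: -960542330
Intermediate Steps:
w(v, q) = -195 (w(v, q) = -96 - 99 = -195)
(24530 + 8484)*(w(124, -202) - 28900) = (24530 + 8484)*(-195 - 28900) = 33014*(-29095) = -960542330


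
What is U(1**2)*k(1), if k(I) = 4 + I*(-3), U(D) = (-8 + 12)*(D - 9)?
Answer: -32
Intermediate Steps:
U(D) = -36 + 4*D (U(D) = 4*(-9 + D) = -36 + 4*D)
k(I) = 4 - 3*I
U(1**2)*k(1) = (-36 + 4*1**2)*(4 - 3*1) = (-36 + 4*1)*(4 - 3) = (-36 + 4)*1 = -32*1 = -32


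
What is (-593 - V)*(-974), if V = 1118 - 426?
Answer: 1251590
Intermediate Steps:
V = 692
(-593 - V)*(-974) = (-593 - 1*692)*(-974) = (-593 - 692)*(-974) = -1285*(-974) = 1251590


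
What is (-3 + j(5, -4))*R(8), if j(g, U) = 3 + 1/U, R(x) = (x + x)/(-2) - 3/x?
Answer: 67/32 ≈ 2.0938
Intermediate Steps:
R(x) = -x - 3/x (R(x) = (2*x)*(-1/2) - 3/x = -x - 3/x)
(-3 + j(5, -4))*R(8) = (-3 + (3 + 1/(-4)))*(-1*8 - 3/8) = (-3 + (3 - 1/4))*(-8 - 3*1/8) = (-3 + 11/4)*(-8 - 3/8) = -1/4*(-67/8) = 67/32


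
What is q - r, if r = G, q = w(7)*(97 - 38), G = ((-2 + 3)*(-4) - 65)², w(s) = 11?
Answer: -4112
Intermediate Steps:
G = 4761 (G = (1*(-4) - 65)² = (-4 - 65)² = (-69)² = 4761)
q = 649 (q = 11*(97 - 38) = 11*59 = 649)
r = 4761
q - r = 649 - 1*4761 = 649 - 4761 = -4112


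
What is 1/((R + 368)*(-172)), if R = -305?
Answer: -1/10836 ≈ -9.2285e-5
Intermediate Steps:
1/((R + 368)*(-172)) = 1/((-305 + 368)*(-172)) = 1/(63*(-172)) = 1/(-10836) = -1/10836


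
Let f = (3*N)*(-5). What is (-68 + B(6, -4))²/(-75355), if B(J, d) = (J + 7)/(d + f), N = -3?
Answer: -1540125/25334351 ≈ -0.060792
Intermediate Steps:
f = 45 (f = (3*(-3))*(-5) = -9*(-5) = 45)
B(J, d) = (7 + J)/(45 + d) (B(J, d) = (J + 7)/(d + 45) = (7 + J)/(45 + d))
(-68 + B(6, -4))²/(-75355) = (-68 + (7 + 6)/(45 - 4))²/(-75355) = (-68 + 13/41)²*(-1/75355) = (-2775/41)²*(-1/75355) = (7700625/1681)*(-1/75355) = -1540125/25334351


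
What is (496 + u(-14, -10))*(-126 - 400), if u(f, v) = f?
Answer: -253532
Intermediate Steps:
(496 + u(-14, -10))*(-126 - 400) = (496 - 14)*(-126 - 400) = 482*(-526) = -253532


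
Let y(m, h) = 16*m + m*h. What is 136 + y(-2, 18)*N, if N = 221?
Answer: -14892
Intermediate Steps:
y(m, h) = 16*m + h*m
136 + y(-2, 18)*N = 136 - 2*(16 + 18)*221 = 136 - 2*34*221 = 136 - 68*221 = 136 - 15028 = -14892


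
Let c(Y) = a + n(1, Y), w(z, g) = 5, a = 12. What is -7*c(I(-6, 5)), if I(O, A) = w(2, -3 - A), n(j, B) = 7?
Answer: -133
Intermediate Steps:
I(O, A) = 5
c(Y) = 19 (c(Y) = 12 + 7 = 19)
-7*c(I(-6, 5)) = -7*19 = -133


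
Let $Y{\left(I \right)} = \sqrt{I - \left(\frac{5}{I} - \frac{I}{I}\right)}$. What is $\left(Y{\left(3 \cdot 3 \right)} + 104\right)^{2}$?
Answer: $\frac{\left(312 + \sqrt{85}\right)^{2}}{9} \approx 11465.0$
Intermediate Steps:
$Y{\left(I \right)} = \sqrt{1 + I - \frac{5}{I}}$ ($Y{\left(I \right)} = \sqrt{I + \left(1 - \frac{5}{I}\right)} = \sqrt{1 + I - \frac{5}{I}}$)
$\left(Y{\left(3 \cdot 3 \right)} + 104\right)^{2} = \left(\sqrt{1 + 3 \cdot 3 - \frac{5}{3 \cdot 3}} + 104\right)^{2} = \left(\sqrt{1 + 9 - \frac{5}{9}} + 104\right)^{2} = \left(\sqrt{\frac{85}{9}} + 104\right)^{2} = \left(\frac{\sqrt{85}}{3} + 104\right)^{2} = \left(104 + \frac{\sqrt{85}}{3}\right)^{2}$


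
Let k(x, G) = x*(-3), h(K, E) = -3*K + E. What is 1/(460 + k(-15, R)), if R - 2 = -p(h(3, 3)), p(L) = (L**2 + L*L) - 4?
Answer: 1/505 ≈ 0.0019802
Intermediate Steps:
h(K, E) = E - 3*K
p(L) = -4 + 2*L**2 (p(L) = (L**2 + L**2) - 4 = 2*L**2 - 4 = -4 + 2*L**2)
R = -66 (R = 2 - (-4 + 2*(3 - 3*3)**2) = 2 - (-4 + 2*(3 - 9)**2) = 2 - (-4 + 2*(-6)**2) = 2 - (-4 + 2*36) = 2 - (-4 + 72) = 2 - 1*68 = 2 - 68 = -66)
k(x, G) = -3*x
1/(460 + k(-15, R)) = 1/(460 - 3*(-15)) = 1/(460 + 45) = 1/505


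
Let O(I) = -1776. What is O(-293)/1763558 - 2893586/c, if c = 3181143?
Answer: -2554328224478/2805065093397 ≈ -0.91061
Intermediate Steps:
O(-293)/1763558 - 2893586/c = -1776/1763558 - 2893586/3181143 = -1776*1/1763558 - 2893586*1/3181143 = -888/881779 - 2893586/3181143 = -2554328224478/2805065093397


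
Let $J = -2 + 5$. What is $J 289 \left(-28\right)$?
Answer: $-24276$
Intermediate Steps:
$J = 3$
$J 289 \left(-28\right) = 3 \cdot 289 \left(-28\right) = 3 \left(-8092\right) = -24276$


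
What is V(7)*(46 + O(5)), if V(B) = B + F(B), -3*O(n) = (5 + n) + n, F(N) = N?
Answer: 574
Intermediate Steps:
O(n) = -5/3 - 2*n/3 (O(n) = -((5 + n) + n)/3 = -(5 + 2*n)/3 = -5/3 - 2*n/3)
V(B) = 2*B (V(B) = B + B = 2*B)
V(7)*(46 + O(5)) = (2*7)*(46 + (-5/3 - ⅔*5)) = 14*(46 + (-5/3 - 10/3)) = 14*(46 - 5) = 14*41 = 574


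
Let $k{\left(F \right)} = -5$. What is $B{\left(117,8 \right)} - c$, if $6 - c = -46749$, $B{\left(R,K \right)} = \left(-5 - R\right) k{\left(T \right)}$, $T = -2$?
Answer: $-46145$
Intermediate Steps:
$B{\left(R,K \right)} = 25 + 5 R$ ($B{\left(R,K \right)} = \left(-5 - R\right) \left(-5\right) = 25 + 5 R$)
$c = 46755$ ($c = 6 - -46749 = 6 + 46749 = 46755$)
$B{\left(117,8 \right)} - c = \left(25 + 5 \cdot 117\right) - 46755 = \left(25 + 585\right) - 46755 = 610 - 46755 = -46145$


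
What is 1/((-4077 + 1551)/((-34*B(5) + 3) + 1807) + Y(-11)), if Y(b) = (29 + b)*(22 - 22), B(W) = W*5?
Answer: -160/421 ≈ -0.38005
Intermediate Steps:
B(W) = 5*W
Y(b) = 0 (Y(b) = (29 + b)*0 = 0)
1/((-4077 + 1551)/((-34*B(5) + 3) + 1807) + Y(-11)) = 1/((-4077 + 1551)/((-170*5 + 3) + 1807) + 0) = 1/(-2526/((-34*25 + 3) + 1807) + 0) = 1/(-2526/((-850 + 3) + 1807) + 0) = 1/(-2526/(-847 + 1807) + 0) = 1/(-2526/960 + 0) = 1/(-2526*1/960 + 0) = 1/(-421/160 + 0) = 1/(-421/160) = -160/421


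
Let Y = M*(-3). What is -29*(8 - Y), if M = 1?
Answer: -319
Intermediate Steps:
Y = -3 (Y = 1*(-3) = -3)
-29*(8 - Y) = -29*(8 - 1*(-3)) = -29*(8 + 3) = -29*11 = -319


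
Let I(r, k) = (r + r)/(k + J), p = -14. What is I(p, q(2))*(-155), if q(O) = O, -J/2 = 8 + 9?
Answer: -1085/8 ≈ -135.63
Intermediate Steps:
J = -34 (J = -2*(8 + 9) = -2*17 = -34)
I(r, k) = 2*r/(-34 + k) (I(r, k) = (r + r)/(k - 34) = (2*r)/(-34 + k) = 2*r/(-34 + k))
I(p, q(2))*(-155) = (2*(-14)/(-34 + 2))*(-155) = (2*(-14)/(-32))*(-155) = (2*(-14)*(-1/32))*(-155) = (7/8)*(-155) = -1085/8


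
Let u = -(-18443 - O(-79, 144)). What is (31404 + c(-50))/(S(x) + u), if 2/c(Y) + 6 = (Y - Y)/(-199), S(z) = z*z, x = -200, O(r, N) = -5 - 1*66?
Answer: 94211/175116 ≈ 0.53799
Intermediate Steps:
O(r, N) = -71 (O(r, N) = -5 - 66 = -71)
u = 18372 (u = -(-18443 - 1*(-71)) = -(-18443 + 71) = -1*(-18372) = 18372)
S(z) = z**2
c(Y) = -1/3 (c(Y) = 2/(-6 + (Y - Y)/(-199)) = 2/(-6 + 0*(-1/199)) = 2/(-6 + 0) = 2/(-6) = 2*(-1/6) = -1/3)
(31404 + c(-50))/(S(x) + u) = (31404 - 1/3)/((-200)**2 + 18372) = 94211/(3*(40000 + 18372)) = (94211/3)/58372 = (94211/3)*(1/58372) = 94211/175116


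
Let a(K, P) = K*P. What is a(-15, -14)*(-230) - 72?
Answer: -48372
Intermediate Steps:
a(-15, -14)*(-230) - 72 = -15*(-14)*(-230) - 72 = 210*(-230) - 72 = -48300 - 72 = -48372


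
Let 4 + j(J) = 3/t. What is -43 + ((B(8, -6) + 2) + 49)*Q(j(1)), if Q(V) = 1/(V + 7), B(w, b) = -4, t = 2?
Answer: -293/9 ≈ -32.556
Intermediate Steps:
j(J) = -5/2 (j(J) = -4 + 3/2 = -5/2)
Q(V) = 1/(7 + V)
-43 + ((B(8, -6) + 2) + 49)*Q(j(1)) = -43 + ((-4 + 2) + 49)/(7 - 5/2) = -43 + (-2 + 49)/(9/2) = -43 + 47*(2/9) = -43 + 94/9 = -293/9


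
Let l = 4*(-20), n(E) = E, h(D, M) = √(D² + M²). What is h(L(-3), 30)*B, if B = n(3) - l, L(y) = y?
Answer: 249*√101 ≈ 2502.4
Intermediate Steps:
l = -80
B = 83 (B = 3 - 1*(-80) = 3 + 80 = 83)
h(L(-3), 30)*B = √((-3)² + 30²)*83 = √(9 + 900)*83 = √909*83 = (3*√101)*83 = 249*√101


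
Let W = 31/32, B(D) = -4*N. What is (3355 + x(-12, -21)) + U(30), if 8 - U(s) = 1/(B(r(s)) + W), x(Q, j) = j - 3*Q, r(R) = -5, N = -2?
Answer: 969454/287 ≈ 3377.9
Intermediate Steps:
B(D) = 8 (B(D) = -4*(-2) = 8)
W = 31/32 (W = 31*(1/32) = 31/32 ≈ 0.96875)
U(s) = 2264/287 (U(s) = 8 - 1/(8 + 31/32) = 8 - 1/287/32 = 8 - 1*32/287 = 8 - 32/287 = 2264/287)
(3355 + x(-12, -21)) + U(30) = (3355 + (-21 - 3*(-12))) + 2264/287 = (3355 + (-21 + 36)) + 2264/287 = (3355 + 15) + 2264/287 = 3370 + 2264/287 = 969454/287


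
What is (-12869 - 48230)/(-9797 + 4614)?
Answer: 61099/5183 ≈ 11.788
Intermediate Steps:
(-12869 - 48230)/(-9797 + 4614) = -61099/(-5183) = -61099*(-1/5183) = 61099/5183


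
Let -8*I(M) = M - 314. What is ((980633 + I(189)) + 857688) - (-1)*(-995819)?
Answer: 6740141/8 ≈ 8.4252e+5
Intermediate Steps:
I(M) = 157/4 - M/8 (I(M) = -(M - 314)/8 = -(-314 + M)/8 = 157/4 - M/8)
((980633 + I(189)) + 857688) - (-1)*(-995819) = ((980633 + (157/4 - ⅛*189)) + 857688) - (-1)*(-995819) = ((980633 + (157/4 - 189/8)) + 857688) - 1*995819 = ((980633 + 125/8) + 857688) - 995819 = (7845189/8 + 857688) - 995819 = 14706693/8 - 995819 = 6740141/8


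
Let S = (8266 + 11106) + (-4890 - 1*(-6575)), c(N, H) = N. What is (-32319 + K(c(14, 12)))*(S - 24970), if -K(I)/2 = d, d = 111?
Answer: 127332933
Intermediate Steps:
S = 21057 (S = 19372 + (-4890 + 6575) = 19372 + 1685 = 21057)
K(I) = -222 (K(I) = -2*111 = -222)
(-32319 + K(c(14, 12)))*(S - 24970) = (-32319 - 222)*(21057 - 24970) = -32541*(-3913) = 127332933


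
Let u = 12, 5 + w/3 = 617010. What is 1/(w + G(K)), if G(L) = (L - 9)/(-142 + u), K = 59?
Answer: 13/24063190 ≈ 5.4024e-7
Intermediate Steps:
w = 1851015 (w = -15 + 3*617010 = -15 + 1851030 = 1851015)
G(L) = 9/130 - L/130 (G(L) = (L - 9)/(-142 + 12) = (-9 + L)/(-130) = (-9 + L)*(-1/130) = 9/130 - L/130)
1/(w + G(K)) = 1/(1851015 + (9/130 - 1/130*59)) = 1/(1851015 + (9/130 - 59/130)) = 1/(1851015 - 5/13) = 1/(24063190/13) = 13/24063190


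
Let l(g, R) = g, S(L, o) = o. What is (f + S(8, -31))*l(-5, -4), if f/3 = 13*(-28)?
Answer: 5615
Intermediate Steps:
f = -1092 (f = 3*(13*(-28)) = 3*(-364) = -1092)
(f + S(8, -31))*l(-5, -4) = (-1092 - 31)*(-5) = -1123*(-5) = 5615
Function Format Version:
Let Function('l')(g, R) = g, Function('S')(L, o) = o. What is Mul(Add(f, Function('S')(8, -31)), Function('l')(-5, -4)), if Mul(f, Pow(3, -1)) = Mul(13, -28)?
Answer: 5615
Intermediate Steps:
f = -1092 (f = Mul(3, Mul(13, -28)) = Mul(3, -364) = -1092)
Mul(Add(f, Function('S')(8, -31)), Function('l')(-5, -4)) = Mul(Add(-1092, -31), -5) = Mul(-1123, -5) = 5615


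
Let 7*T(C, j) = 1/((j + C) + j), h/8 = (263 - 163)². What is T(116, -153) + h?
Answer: 106399999/1330 ≈ 80000.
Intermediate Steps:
h = 80000 (h = 8*(263 - 163)² = 8*100² = 8*10000 = 80000)
T(C, j) = 1/(7*(C + 2*j)) (T(C, j) = 1/(7*((j + C) + j)) = 1/(7*((C + j) + j)) = 1/(7*(C + 2*j)))
T(116, -153) + h = 1/(7*(116 + 2*(-153))) + 80000 = 1/(7*(116 - 306)) + 80000 = (⅐)/(-190) + 80000 = (⅐)*(-1/190) + 80000 = -1/1330 + 80000 = 106399999/1330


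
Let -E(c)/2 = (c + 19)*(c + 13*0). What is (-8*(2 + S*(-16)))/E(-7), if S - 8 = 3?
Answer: 58/7 ≈ 8.2857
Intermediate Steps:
S = 11 (S = 8 + 3 = 11)
E(c) = -2*c*(19 + c) (E(c) = -2*(c + 19)*(c + 13*0) = -2*(19 + c)*(c + 0) = -2*(19 + c)*c = -2*c*(19 + c))
(-8*(2 + S*(-16)))/E(-7) = (-8*(2 + 11*(-16)))/((-2*(-7)*(19 - 7))) = (-8*(2 - 176))/((-2*(-7)*12)) = -8*(-174)/168 = 1392*(1/168) = 58/7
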